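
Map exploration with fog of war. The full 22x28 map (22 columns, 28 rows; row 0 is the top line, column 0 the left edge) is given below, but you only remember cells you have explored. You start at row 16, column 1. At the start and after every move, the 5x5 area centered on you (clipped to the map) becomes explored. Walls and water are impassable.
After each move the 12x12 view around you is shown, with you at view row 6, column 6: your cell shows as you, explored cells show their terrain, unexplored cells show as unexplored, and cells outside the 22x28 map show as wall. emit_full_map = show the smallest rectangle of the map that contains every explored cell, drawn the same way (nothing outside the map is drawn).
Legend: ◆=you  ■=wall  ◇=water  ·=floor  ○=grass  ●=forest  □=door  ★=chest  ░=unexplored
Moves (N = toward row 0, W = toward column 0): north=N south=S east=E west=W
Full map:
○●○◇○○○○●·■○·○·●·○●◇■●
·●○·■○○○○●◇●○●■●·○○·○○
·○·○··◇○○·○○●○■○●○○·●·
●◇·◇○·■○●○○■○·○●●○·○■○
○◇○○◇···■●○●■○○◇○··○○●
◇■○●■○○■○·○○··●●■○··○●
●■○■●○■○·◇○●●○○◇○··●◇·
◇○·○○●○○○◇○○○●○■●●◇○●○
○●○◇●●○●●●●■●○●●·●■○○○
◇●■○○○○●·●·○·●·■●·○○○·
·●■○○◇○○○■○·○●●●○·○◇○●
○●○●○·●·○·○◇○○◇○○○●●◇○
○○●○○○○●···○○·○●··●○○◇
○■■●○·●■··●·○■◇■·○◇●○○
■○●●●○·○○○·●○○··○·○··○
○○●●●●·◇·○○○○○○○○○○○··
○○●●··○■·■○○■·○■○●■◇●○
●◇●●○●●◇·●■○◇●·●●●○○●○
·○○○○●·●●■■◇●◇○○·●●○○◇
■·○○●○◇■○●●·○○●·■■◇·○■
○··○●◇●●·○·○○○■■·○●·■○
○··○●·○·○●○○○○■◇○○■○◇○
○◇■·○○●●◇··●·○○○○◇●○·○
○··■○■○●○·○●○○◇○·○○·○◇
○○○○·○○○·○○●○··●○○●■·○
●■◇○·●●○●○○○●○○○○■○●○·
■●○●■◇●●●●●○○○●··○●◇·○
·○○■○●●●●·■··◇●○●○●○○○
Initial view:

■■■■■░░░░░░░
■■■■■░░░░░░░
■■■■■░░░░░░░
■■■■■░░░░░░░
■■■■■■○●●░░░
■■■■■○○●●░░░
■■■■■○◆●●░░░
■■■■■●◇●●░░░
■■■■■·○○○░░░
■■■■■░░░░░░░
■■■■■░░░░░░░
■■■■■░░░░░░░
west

■■■■■■░░░░░░
■■■■■■░░░░░░
■■■■■■░░░░░░
■■■■■■░░░░░░
■■■■■■■○●●░░
■■■■■■○○●●░░
■■■■■■◆○●●░░
■■■■■■●◇●●░░
■■■■■■·○○○░░
■■■■■■░░░░░░
■■■■■■░░░░░░
■■■■■■░░░░░░

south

■■■■■■░░░░░░
■■■■■■░░░░░░
■■■■■■░░░░░░
■■■■■■■○●●░░
■■■■■■○○●●░░
■■■■■■○○●●░░
■■■■■■◆◇●●░░
■■■■■■·○○○░░
■■■■■■■·○░░░
■■■■■■░░░░░░
■■■■■■░░░░░░
■■■■■■░░░░░░

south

■■■■■■░░░░░░
■■■■■■░░░░░░
■■■■■■■○●●░░
■■■■■■○○●●░░
■■■■■■○○●●░░
■■■■■■●◇●●░░
■■■■■■◆○○○░░
■■■■■■■·○░░░
■■■■■■○··░░░
■■■■■■░░░░░░
■■■■■■░░░░░░
■■■■■■░░░░░░

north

■■■■■■░░░░░░
■■■■■■░░░░░░
■■■■■■░░░░░░
■■■■■■■○●●░░
■■■■■■○○●●░░
■■■■■■○○●●░░
■■■■■■◆◇●●░░
■■■■■■·○○○░░
■■■■■■■·○░░░
■■■■■■○··░░░
■■■■■■░░░░░░
■■■■■■░░░░░░

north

■■■■■■░░░░░░
■■■■■■░░░░░░
■■■■■■░░░░░░
■■■■■■░░░░░░
■■■■■■■○●●░░
■■■■■■○○●●░░
■■■■■■◆○●●░░
■■■■■■●◇●●░░
■■■■■■·○○○░░
■■■■■■■·○░░░
■■■■■■○··░░░
■■■■■■░░░░░░

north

■■■■■■░░░░░░
■■■■■■░░░░░░
■■■■■■░░░░░░
■■■■■■░░░░░░
■■■■■■○■■░░░
■■■■■■■○●●░░
■■■■■■◆○●●░░
■■■■■■○○●●░░
■■■■■■●◇●●░░
■■■■■■·○○○░░
■■■■■■■·○░░░
■■■■■■○··░░░

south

■■■■■■░░░░░░
■■■■■■░░░░░░
■■■■■■░░░░░░
■■■■■■○■■░░░
■■■■■■■○●●░░
■■■■■■○○●●░░
■■■■■■◆○●●░░
■■■■■■●◇●●░░
■■■■■■·○○○░░
■■■■■■■·○░░░
■■■■■■○··░░░
■■■■■■░░░░░░

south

■■■■■■░░░░░░
■■■■■■░░░░░░
■■■■■■○■■░░░
■■■■■■■○●●░░
■■■■■■○○●●░░
■■■■■■○○●●░░
■■■■■■◆◇●●░░
■■■■■■·○○○░░
■■■■■■■·○░░░
■■■■■■○··░░░
■■■■■■░░░░░░
■■■■■■░░░░░░

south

■■■■■■░░░░░░
■■■■■■○■■░░░
■■■■■■■○●●░░
■■■■■■○○●●░░
■■■■■■○○●●░░
■■■■■■●◇●●░░
■■■■■■◆○○○░░
■■■■■■■·○░░░
■■■■■■○··░░░
■■■■■■░░░░░░
■■■■■■░░░░░░
■■■■■■░░░░░░

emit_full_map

○■■░
■○●●
○○●●
○○●●
●◇●●
◆○○○
■·○░
○··░

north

■■■■■■░░░░░░
■■■■■■░░░░░░
■■■■■■○■■░░░
■■■■■■■○●●░░
■■■■■■○○●●░░
■■■■■■○○●●░░
■■■■■■◆◇●●░░
■■■■■■·○○○░░
■■■■■■■·○░░░
■■■■■■○··░░░
■■■■■■░░░░░░
■■■■■■░░░░░░

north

■■■■■■░░░░░░
■■■■■■░░░░░░
■■■■■■░░░░░░
■■■■■■○■■░░░
■■■■■■■○●●░░
■■■■■■○○●●░░
■■■■■■◆○●●░░
■■■■■■●◇●●░░
■■■■■■·○○○░░
■■■■■■■·○░░░
■■■■■■○··░░░
■■■■■■░░░░░░

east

■■■■■░░░░░░░
■■■■■░░░░░░░
■■■■■░░░░░░░
■■■■■○■■░░░░
■■■■■■○●●░░░
■■■■■○○●●░░░
■■■■■○◆●●░░░
■■■■■●◇●●░░░
■■■■■·○○○░░░
■■■■■■·○░░░░
■■■■■○··░░░░
■■■■■░░░░░░░


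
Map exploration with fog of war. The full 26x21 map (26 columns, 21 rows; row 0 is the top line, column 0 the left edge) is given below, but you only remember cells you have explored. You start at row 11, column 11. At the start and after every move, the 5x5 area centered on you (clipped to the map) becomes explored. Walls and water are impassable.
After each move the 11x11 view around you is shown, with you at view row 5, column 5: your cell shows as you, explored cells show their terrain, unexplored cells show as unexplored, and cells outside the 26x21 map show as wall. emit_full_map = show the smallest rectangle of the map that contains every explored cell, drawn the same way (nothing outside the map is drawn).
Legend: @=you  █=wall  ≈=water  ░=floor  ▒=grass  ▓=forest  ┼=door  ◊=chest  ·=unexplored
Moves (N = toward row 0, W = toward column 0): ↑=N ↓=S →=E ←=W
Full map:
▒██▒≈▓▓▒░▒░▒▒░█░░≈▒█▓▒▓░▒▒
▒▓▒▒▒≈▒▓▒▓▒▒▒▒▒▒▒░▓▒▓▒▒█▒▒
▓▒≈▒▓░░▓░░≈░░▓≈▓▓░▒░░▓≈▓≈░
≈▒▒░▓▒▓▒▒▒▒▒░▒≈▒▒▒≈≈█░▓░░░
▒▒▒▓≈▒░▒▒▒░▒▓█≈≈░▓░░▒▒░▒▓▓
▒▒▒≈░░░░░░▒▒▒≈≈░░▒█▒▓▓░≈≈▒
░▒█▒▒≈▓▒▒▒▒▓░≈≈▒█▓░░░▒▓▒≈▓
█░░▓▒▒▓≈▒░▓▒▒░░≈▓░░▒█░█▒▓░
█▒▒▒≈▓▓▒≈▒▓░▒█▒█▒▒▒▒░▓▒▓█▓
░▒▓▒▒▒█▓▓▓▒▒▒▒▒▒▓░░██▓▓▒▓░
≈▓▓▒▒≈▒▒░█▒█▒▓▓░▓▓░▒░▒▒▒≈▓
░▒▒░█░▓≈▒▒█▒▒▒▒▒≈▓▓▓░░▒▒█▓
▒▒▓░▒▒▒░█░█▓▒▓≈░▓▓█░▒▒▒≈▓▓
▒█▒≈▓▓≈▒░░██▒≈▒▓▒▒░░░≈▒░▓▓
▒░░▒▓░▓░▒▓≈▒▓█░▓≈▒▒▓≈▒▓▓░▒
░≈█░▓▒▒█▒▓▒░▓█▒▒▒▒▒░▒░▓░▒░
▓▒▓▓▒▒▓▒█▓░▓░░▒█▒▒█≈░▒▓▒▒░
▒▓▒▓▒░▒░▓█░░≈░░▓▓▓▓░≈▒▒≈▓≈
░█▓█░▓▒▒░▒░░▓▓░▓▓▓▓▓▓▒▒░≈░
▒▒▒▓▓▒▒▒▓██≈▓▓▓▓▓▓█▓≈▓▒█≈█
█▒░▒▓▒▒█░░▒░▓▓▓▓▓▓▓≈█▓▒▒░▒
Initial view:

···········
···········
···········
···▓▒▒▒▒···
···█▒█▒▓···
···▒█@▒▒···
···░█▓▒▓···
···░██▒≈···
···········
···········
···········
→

···········
···········
···········
··▓▒▒▒▒▒···
··█▒█▒▓▓···
··▒█▒@▒▒···
··░█▓▒▓≈···
··░██▒≈▒···
···········
···········
···········

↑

···········
···········
···········
···▓░▒█▒···
··▓▒▒▒▒▒···
··█▒█@▓▓···
··▒█▒▒▒▒···
··░█▓▒▓≈···
··░██▒≈▒···
···········
···········

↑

···········
···········
···········
···▓▒▒░░···
···▓░▒█▒···
··▓▒▒@▒▒···
··█▒█▒▓▓···
··▒█▒▒▒▒···
··░█▓▒▓≈···
··░██▒≈▒···
···········

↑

···········
···········
···········
···▒▓░≈≈···
···▓▒▒░░···
···▓░@█▒···
··▓▒▒▒▒▒···
··█▒█▒▓▓···
··▒█▒▒▒▒···
··░█▓▒▓≈···
··░██▒≈▒···

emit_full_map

·▒▓░≈≈
·▓▒▒░░
·▓░@█▒
▓▒▒▒▒▒
█▒█▒▓▓
▒█▒▒▒▒
░█▓▒▓≈
░██▒≈▒

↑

···········
···········
···········
···▒▒▒≈≈···
···▒▓░≈≈···
···▓▒@░░···
···▓░▒█▒···
··▓▒▒▒▒▒···
··█▒█▒▓▓···
··▒█▒▒▒▒···
··░█▓▒▓≈···

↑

···········
···········
···········
···░▒▓█≈···
···▒▒▒≈≈···
···▒▓@≈≈···
···▓▒▒░░···
···▓░▒█▒···
··▓▒▒▒▒▒···
··█▒█▒▓▓···
··▒█▒▒▒▒···

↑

···········
···········
···········
···▒▒░▒≈···
···░▒▓█≈···
···▒▒@≈≈···
···▒▓░≈≈···
···▓▒▒░░···
···▓░▒█▒···
··▓▒▒▒▒▒···
··█▒█▒▓▓···

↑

███████████
···········
···········
···≈░░▓≈···
···▒▒░▒≈···
···░▒@█≈···
···▒▒▒≈≈···
···▒▓░≈≈···
···▓▒▒░░···
···▓░▒█▒···
··▓▒▒▒▒▒···

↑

███████████
███████████
···········
···▒▒▒▒▒···
···≈░░▓≈···
···▒▒@▒≈···
···░▒▓█≈···
···▒▒▒≈≈···
···▒▓░≈≈···
···▓▒▒░░···
···▓░▒█▒···

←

███████████
███████████
···········
···▓▒▒▒▒▒··
···░≈░░▓≈··
···▒▒@░▒≈··
···▒░▒▓█≈··
···░▒▒▒≈≈··
····▒▓░≈≈··
····▓▒▒░░··
····▓░▒█▒··

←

███████████
███████████
···········
···▒▓▒▒▒▒▒·
···░░≈░░▓≈·
···▒▒@▒░▒≈·
···▒▒░▒▓█≈·
···░░▒▒▒≈≈·
·····▒▓░≈≈·
·····▓▒▒░░·
·····▓░▒█▒·

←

███████████
███████████
···········
···▓▒▓▒▒▒▒▒
···▓░░≈░░▓≈
···▒▒@▒▒░▒≈
···▒▒▒░▒▓█≈
···░░░▒▒▒≈≈
······▒▓░≈≈
······▓▒▒░░
······▓░▒█▒

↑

███████████
███████████
███████████
···▒░▒░▒···
···▓▒▓▒▒▒▒▒
···▓░@≈░░▓≈
···▒▒▒▒▒░▒≈
···▒▒▒░▒▓█≈
···░░░▒▒▒≈≈
······▒▓░≈≈
······▓▒▒░░

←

███████████
███████████
███████████
···▓▒░▒░▒··
···▒▓▒▓▒▒▒▒
···░▓@░≈░░▓
···▓▒▒▒▒▒░▒
···░▒▒▒░▒▓█
····░░░▒▒▒≈
·······▒▓░≈
·······▓▒▒░

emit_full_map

▓▒░▒░▒···
▒▓▒▓▒▒▒▒▒
░▓@░≈░░▓≈
▓▒▒▒▒▒░▒≈
░▒▒▒░▒▓█≈
·░░░▒▒▒≈≈
····▒▓░≈≈
····▓▒▒░░
····▓░▒█▒
···▓▒▒▒▒▒
···█▒█▒▓▓
···▒█▒▒▒▒
···░█▓▒▓≈
···░██▒≈▒

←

███████████
███████████
███████████
···▓▓▒░▒░▒·
···≈▒▓▒▓▒▒▒
···░░@░░≈░░
···▒▓▒▒▒▒▒░
···▒░▒▒▒░▒▓
·····░░░▒▒▒
········▒▓░
········▓▒▒

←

███████████
███████████
███████████
···≈▓▓▒░▒░▒
···▒≈▒▓▒▓▒▒
···▓░@▓░░≈░
···▓▒▓▒▒▒▒▒
···≈▒░▒▒▒░▒
······░░░▒▒
·········▒▓
·········▓▒

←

███████████
███████████
███████████
···▒≈▓▓▒░▒░
···▒▒≈▒▓▒▓▒
···▒▓@░▓░░≈
···░▓▒▓▒▒▒▒
···▓≈▒░▒▒▒░
·······░░░▒
··········▒
··········▓

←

███████████
███████████
███████████
█··█▒≈▓▓▒░▒
█··▒▒▒≈▒▓▒▓
█··≈▒@░░▓░░
█··▒░▓▒▓▒▒▒
█··▒▓≈▒░▒▒▒
█·······░░░
█··········
█··········

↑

███████████
███████████
███████████
███████████
█··█▒≈▓▓▒░▒
█··▒▒@≈▒▓▒▓
█··≈▒▓░░▓░░
█··▒░▓▒▓▒▒▒
█··▒▓≈▒░▒▒▒
█·······░░░
█··········

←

███████████
███████████
███████████
███████████
██·██▒≈▓▓▒░
██·▓▒@▒≈▒▓▒
██·▒≈▒▓░░▓░
██·▒▒░▓▒▓▒▒
██··▒▓≈▒░▒▒
██·······░░
██·········

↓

███████████
███████████
███████████
██·██▒≈▓▓▒░
██·▓▒▒▒≈▒▓▒
██·▒≈@▓░░▓░
██·▒▒░▓▒▓▒▒
██·▒▒▓≈▒░▒▒
██·······░░
██·········
██·········

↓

███████████
███████████
██·██▒≈▓▓▒░
██·▓▒▒▒≈▒▓▒
██·▒≈▒▓░░▓░
██·▒▒@▓▒▓▒▒
██·▒▒▓≈▒░▒▒
██·▒▒≈░░·░░
██·········
██·········
██·········

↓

███████████
██·██▒≈▓▓▒░
██·▓▒▒▒≈▒▓▒
██·▒≈▒▓░░▓░
██·▒▒░▓▒▓▒▒
██·▒▒@≈▒░▒▒
██·▒▒≈░░·░░
██·▒█▒▒≈···
██·········
██·········
██·········

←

███████████
███·██▒≈▓▓▒
███·▓▒▒▒≈▒▓
███▓▒≈▒▓░░▓
███≈▒▒░▓▒▓▒
███▒▒@▓≈▒░▒
███▒▒▒≈░░·░
███░▒█▒▒≈··
███········
███········
███········

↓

███·██▒≈▓▓▒
███·▓▒▒▒≈▒▓
███▓▒≈▒▓░░▓
███≈▒▒░▓▒▓▒
███▒▒▒▓≈▒░▒
███▒▒@≈░░·░
███░▒█▒▒≈··
████░░▓▒···
███········
███········
███········

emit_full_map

·██▒≈▓▓▒░▒░▒···
·▓▒▒▒≈▒▓▒▓▒▒▒▒▒
▓▒≈▒▓░░▓░░≈░░▓≈
≈▒▒░▓▒▓▒▒▒▒▒░▒≈
▒▒▒▓≈▒░▒▒▒░▒▓█≈
▒▒@≈░░·░░░▒▒▒≈≈
░▒█▒▒≈····▒▓░≈≈
█░░▓▒·····▓▒▒░░
··········▓░▒█▒
·········▓▒▒▒▒▒
·········█▒█▒▓▓
·········▒█▒▒▒▒
·········░█▓▒▓≈
·········░██▒≈▒

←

████·██▒≈▓▓
████·▓▒▒▒≈▒
████▓▒≈▒▓░░
████≈▒▒░▓▒▓
████▒▒▒▓≈▒░
████▒@▒≈░░·
████░▒█▒▒≈·
█████░░▓▒··
████·······
████·······
████·······

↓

████·▓▒▒▒≈▒
████▓▒≈▒▓░░
████≈▒▒░▓▒▓
████▒▒▒▓≈▒░
████▒▒▒≈░░·
████░@█▒▒≈·
█████░░▓▒··
█████▒▒▒···
████·······
████·······
████·······

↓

████▓▒≈▒▓░░
████≈▒▒░▓▒▓
████▒▒▒▓≈▒░
████▒▒▒≈░░·
████░▒█▒▒≈·
█████@░▓▒··
█████▒▒▒···
████░▒▓▒···
████·······
████·······
████·······

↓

████≈▒▒░▓▒▓
████▒▒▒▓≈▒░
████▒▒▒≈░░·
████░▒█▒▒≈·
█████░░▓▒··
█████@▒▒···
████░▒▓▒···
████≈▓▓▒···
████·······
████·······
████·······

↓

████▒▒▒▓≈▒░
████▒▒▒≈░░·
████░▒█▒▒≈·
█████░░▓▒··
█████▒▒▒···
████░@▓▒···
████≈▓▓▒···
████░▒▒░···
████·······
████·······
████·······

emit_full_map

·██▒≈▓▓▒░▒░▒···
·▓▒▒▒≈▒▓▒▓▒▒▒▒▒
▓▒≈▒▓░░▓░░≈░░▓≈
≈▒▒░▓▒▓▒▒▒▒▒░▒≈
▒▒▒▓≈▒░▒▒▒░▒▓█≈
▒▒▒≈░░·░░░▒▒▒≈≈
░▒█▒▒≈····▒▓░≈≈
█░░▓▒·····▓▒▒░░
█▒▒▒······▓░▒█▒
░@▓▒·····▓▒▒▒▒▒
≈▓▓▒·····█▒█▒▓▓
░▒▒░·····▒█▒▒▒▒
·········░█▓▒▓≈
·········░██▒≈▒


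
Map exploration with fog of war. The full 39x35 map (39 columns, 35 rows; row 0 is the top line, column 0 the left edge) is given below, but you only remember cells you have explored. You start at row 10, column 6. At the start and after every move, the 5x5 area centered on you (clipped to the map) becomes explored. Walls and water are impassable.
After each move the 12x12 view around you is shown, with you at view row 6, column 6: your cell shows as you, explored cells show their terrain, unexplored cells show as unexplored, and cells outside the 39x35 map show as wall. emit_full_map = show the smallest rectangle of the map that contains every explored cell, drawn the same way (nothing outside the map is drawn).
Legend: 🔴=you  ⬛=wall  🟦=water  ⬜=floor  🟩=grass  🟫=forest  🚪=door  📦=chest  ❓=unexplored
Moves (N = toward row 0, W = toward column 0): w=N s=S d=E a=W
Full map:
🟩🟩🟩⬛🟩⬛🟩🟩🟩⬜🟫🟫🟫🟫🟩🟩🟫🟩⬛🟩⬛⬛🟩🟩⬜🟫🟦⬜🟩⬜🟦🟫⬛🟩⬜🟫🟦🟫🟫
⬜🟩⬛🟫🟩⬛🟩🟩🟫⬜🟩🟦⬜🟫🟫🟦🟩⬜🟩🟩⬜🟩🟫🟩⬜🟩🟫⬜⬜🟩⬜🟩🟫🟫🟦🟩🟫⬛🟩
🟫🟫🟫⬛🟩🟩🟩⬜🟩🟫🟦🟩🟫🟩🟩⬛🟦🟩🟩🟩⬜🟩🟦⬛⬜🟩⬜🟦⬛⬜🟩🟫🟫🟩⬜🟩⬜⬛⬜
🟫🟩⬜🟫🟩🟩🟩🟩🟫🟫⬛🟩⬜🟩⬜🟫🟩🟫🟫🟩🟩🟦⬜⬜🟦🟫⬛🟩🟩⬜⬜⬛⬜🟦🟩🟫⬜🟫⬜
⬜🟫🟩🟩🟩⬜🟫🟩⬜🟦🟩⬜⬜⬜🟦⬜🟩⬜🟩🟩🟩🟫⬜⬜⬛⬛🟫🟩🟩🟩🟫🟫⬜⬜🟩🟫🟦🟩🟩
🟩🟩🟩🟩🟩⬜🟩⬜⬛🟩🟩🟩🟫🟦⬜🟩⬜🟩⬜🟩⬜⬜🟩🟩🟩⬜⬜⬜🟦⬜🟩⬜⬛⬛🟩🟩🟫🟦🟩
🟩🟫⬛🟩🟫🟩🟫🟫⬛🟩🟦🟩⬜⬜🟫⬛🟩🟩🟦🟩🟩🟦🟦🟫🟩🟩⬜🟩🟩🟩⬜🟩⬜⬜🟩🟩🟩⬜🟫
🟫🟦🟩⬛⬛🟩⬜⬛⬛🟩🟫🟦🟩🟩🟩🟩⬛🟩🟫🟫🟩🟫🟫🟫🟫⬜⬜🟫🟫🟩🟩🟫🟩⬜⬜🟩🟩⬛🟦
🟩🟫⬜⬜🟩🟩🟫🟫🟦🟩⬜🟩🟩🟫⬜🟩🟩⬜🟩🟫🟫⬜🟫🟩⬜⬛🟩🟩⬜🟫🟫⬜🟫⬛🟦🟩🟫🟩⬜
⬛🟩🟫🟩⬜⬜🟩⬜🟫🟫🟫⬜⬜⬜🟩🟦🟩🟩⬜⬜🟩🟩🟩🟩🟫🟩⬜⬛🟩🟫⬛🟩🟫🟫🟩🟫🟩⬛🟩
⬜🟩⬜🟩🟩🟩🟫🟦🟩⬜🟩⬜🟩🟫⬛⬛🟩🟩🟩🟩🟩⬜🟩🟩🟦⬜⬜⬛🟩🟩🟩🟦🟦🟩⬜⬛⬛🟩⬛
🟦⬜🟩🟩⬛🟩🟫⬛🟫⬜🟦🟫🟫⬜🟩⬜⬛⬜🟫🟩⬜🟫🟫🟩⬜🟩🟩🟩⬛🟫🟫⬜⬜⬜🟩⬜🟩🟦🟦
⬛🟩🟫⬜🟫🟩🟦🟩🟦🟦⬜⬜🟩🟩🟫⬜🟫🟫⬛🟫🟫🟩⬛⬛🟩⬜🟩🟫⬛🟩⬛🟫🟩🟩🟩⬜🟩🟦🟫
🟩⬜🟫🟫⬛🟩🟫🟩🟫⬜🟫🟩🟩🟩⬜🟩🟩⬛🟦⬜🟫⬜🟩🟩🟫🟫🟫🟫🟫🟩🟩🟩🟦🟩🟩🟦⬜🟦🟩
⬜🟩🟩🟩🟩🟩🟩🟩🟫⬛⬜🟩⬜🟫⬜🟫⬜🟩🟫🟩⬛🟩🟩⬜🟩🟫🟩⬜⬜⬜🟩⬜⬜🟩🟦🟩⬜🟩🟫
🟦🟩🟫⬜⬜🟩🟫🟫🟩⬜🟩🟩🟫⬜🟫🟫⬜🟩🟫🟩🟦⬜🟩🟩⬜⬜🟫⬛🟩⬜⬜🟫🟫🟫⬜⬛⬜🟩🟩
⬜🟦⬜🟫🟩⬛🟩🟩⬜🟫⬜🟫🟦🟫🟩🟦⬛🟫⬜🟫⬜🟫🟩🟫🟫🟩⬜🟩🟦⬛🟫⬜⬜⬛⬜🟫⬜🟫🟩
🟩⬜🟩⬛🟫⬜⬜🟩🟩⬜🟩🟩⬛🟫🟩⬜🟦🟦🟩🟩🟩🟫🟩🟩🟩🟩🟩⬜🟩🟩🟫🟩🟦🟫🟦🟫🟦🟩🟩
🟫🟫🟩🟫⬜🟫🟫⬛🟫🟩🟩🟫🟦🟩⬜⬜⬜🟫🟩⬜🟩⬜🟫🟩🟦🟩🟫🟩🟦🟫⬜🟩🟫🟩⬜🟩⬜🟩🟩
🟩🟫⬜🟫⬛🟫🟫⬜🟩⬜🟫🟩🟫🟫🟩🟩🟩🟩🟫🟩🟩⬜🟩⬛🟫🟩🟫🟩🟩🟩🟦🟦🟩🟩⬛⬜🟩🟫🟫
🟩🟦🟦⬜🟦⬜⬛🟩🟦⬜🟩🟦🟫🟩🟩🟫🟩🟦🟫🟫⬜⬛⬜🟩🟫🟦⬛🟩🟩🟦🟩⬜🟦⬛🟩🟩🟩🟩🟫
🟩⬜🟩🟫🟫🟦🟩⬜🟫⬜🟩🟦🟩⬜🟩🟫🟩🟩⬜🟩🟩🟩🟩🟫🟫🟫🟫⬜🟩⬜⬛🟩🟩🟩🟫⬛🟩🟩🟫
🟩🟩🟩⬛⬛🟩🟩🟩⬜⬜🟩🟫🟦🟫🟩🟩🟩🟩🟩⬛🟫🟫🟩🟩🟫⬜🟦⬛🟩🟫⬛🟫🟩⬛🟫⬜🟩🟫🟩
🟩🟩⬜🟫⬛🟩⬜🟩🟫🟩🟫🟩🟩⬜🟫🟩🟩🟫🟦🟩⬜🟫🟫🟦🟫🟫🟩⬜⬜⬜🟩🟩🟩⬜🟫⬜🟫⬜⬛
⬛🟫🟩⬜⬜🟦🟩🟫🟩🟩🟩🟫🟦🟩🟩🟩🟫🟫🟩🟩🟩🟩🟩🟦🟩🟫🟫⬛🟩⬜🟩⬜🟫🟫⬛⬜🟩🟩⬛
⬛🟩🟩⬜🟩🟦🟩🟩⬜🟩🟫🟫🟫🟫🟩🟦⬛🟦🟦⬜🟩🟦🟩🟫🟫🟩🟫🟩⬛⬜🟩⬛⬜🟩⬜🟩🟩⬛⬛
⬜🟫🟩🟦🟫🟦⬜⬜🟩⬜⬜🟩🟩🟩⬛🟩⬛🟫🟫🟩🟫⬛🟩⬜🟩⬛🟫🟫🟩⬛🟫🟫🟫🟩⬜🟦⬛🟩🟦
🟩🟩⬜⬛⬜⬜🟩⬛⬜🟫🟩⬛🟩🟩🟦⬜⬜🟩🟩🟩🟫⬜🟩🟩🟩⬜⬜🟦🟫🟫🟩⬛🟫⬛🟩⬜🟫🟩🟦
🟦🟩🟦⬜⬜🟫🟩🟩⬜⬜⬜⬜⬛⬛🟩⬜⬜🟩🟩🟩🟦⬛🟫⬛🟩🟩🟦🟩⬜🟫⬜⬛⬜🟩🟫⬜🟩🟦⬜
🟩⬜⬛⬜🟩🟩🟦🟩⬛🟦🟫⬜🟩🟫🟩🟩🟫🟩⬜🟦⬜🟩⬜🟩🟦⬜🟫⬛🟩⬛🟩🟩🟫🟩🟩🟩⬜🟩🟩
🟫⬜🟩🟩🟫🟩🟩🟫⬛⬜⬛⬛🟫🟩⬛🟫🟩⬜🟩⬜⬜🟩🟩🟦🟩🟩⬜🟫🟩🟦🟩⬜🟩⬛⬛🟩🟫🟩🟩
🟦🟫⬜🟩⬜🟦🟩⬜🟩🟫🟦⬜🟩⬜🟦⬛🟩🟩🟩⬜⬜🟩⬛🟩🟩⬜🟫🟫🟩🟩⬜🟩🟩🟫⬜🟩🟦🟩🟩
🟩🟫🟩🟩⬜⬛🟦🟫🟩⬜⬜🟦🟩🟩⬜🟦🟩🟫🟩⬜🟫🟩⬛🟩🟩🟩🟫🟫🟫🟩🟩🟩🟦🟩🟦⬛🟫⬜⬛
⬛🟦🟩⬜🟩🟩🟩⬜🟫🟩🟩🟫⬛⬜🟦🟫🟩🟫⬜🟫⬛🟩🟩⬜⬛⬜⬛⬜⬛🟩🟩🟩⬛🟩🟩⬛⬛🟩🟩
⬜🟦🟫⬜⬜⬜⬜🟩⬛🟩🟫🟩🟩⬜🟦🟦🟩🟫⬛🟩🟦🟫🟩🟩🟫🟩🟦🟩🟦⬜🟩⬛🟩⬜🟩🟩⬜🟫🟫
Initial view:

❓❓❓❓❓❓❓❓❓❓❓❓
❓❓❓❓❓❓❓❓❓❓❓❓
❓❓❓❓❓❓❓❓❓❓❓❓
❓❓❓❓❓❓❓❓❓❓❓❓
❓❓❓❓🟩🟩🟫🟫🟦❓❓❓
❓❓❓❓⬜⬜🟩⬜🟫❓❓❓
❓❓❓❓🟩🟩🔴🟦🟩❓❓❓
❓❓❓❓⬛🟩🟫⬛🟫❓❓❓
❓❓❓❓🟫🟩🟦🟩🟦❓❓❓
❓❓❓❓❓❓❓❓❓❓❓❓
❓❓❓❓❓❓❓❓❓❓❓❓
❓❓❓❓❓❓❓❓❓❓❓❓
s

❓❓❓❓❓❓❓❓❓❓❓❓
❓❓❓❓❓❓❓❓❓❓❓❓
❓❓❓❓❓❓❓❓❓❓❓❓
❓❓❓❓🟩🟩🟫🟫🟦❓❓❓
❓❓❓❓⬜⬜🟩⬜🟫❓❓❓
❓❓❓❓🟩🟩🟫🟦🟩❓❓❓
❓❓❓❓⬛🟩🔴⬛🟫❓❓❓
❓❓❓❓🟫🟩🟦🟩🟦❓❓❓
❓❓❓❓⬛🟩🟫🟩🟫❓❓❓
❓❓❓❓❓❓❓❓❓❓❓❓
❓❓❓❓❓❓❓❓❓❓❓❓
❓❓❓❓❓❓❓❓❓❓❓❓

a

⬛❓❓❓❓❓❓❓❓❓❓❓
⬛❓❓❓❓❓❓❓❓❓❓❓
⬛❓❓❓❓❓❓❓❓❓❓❓
⬛❓❓❓❓🟩🟩🟫🟫🟦❓❓
⬛❓❓❓🟩⬜⬜🟩⬜🟫❓❓
⬛❓❓❓🟩🟩🟩🟫🟦🟩❓❓
⬛❓❓❓🟩⬛🔴🟫⬛🟫❓❓
⬛❓❓❓⬜🟫🟩🟦🟩🟦❓❓
⬛❓❓❓🟫⬛🟩🟫🟩🟫❓❓
⬛❓❓❓❓❓❓❓❓❓❓❓
⬛❓❓❓❓❓❓❓❓❓❓❓
⬛❓❓❓❓❓❓❓❓❓❓❓

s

⬛❓❓❓❓❓❓❓❓❓❓❓
⬛❓❓❓❓❓❓❓❓❓❓❓
⬛❓❓❓❓🟩🟩🟫🟫🟦❓❓
⬛❓❓❓🟩⬜⬜🟩⬜🟫❓❓
⬛❓❓❓🟩🟩🟩🟫🟦🟩❓❓
⬛❓❓❓🟩⬛🟩🟫⬛🟫❓❓
⬛❓❓❓⬜🟫🔴🟦🟩🟦❓❓
⬛❓❓❓🟫⬛🟩🟫🟩🟫❓❓
⬛❓❓❓🟩🟩🟩🟩🟩❓❓❓
⬛❓❓❓❓❓❓❓❓❓❓❓
⬛❓❓❓❓❓❓❓❓❓❓❓
⬛❓❓❓❓❓❓❓❓❓❓❓

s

⬛❓❓❓❓❓❓❓❓❓❓❓
⬛❓❓❓❓🟩🟩🟫🟫🟦❓❓
⬛❓❓❓🟩⬜⬜🟩⬜🟫❓❓
⬛❓❓❓🟩🟩🟩🟫🟦🟩❓❓
⬛❓❓❓🟩⬛🟩🟫⬛🟫❓❓
⬛❓❓❓⬜🟫🟩🟦🟩🟦❓❓
⬛❓❓❓🟫⬛🔴🟫🟩🟫❓❓
⬛❓❓❓🟩🟩🟩🟩🟩❓❓❓
⬛❓❓❓⬜⬜🟩🟫🟫❓❓❓
⬛❓❓❓❓❓❓❓❓❓❓❓
⬛❓❓❓❓❓❓❓❓❓❓❓
⬛❓❓❓❓❓❓❓❓❓❓❓

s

⬛❓❓❓❓🟩🟩🟫🟫🟦❓❓
⬛❓❓❓🟩⬜⬜🟩⬜🟫❓❓
⬛❓❓❓🟩🟩🟩🟫🟦🟩❓❓
⬛❓❓❓🟩⬛🟩🟫⬛🟫❓❓
⬛❓❓❓⬜🟫🟩🟦🟩🟦❓❓
⬛❓❓❓🟫⬛🟩🟫🟩🟫❓❓
⬛❓❓❓🟩🟩🔴🟩🟩❓❓❓
⬛❓❓❓⬜⬜🟩🟫🟫❓❓❓
⬛❓❓❓🟫🟩⬛🟩🟩❓❓❓
⬛❓❓❓❓❓❓❓❓❓❓❓
⬛❓❓❓❓❓❓❓❓❓❓❓
⬛❓❓❓❓❓❓❓❓❓❓❓

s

⬛❓❓❓🟩⬜⬜🟩⬜🟫❓❓
⬛❓❓❓🟩🟩🟩🟫🟦🟩❓❓
⬛❓❓❓🟩⬛🟩🟫⬛🟫❓❓
⬛❓❓❓⬜🟫🟩🟦🟩🟦❓❓
⬛❓❓❓🟫⬛🟩🟫🟩🟫❓❓
⬛❓❓❓🟩🟩🟩🟩🟩❓❓❓
⬛❓❓❓⬜⬜🔴🟫🟫❓❓❓
⬛❓❓❓🟫🟩⬛🟩🟩❓❓❓
⬛❓❓❓⬛🟫⬜⬜🟩❓❓❓
⬛❓❓❓❓❓❓❓❓❓❓❓
⬛❓❓❓❓❓❓❓❓❓❓❓
⬛❓❓❓❓❓❓❓❓❓❓❓

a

⬛⬛❓❓❓🟩⬜⬜🟩⬜🟫❓
⬛⬛❓❓❓🟩🟩🟩🟫🟦🟩❓
⬛⬛❓❓❓🟩⬛🟩🟫⬛🟫❓
⬛⬛❓❓❓⬜🟫🟩🟦🟩🟦❓
⬛⬛❓❓🟫🟫⬛🟩🟫🟩🟫❓
⬛⬛❓❓🟩🟩🟩🟩🟩🟩❓❓
⬛⬛❓❓🟫⬜🔴🟩🟫🟫❓❓
⬛⬛❓❓⬜🟫🟩⬛🟩🟩❓❓
⬛⬛❓❓🟩⬛🟫⬜⬜🟩❓❓
⬛⬛❓❓❓❓❓❓❓❓❓❓
⬛⬛❓❓❓❓❓❓❓❓❓❓
⬛⬛❓❓❓❓❓❓❓❓❓❓

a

⬛⬛⬛❓❓❓🟩⬜⬜🟩⬜🟫
⬛⬛⬛❓❓❓🟩🟩🟩🟫🟦🟩
⬛⬛⬛❓❓❓🟩⬛🟩🟫⬛🟫
⬛⬛⬛❓❓❓⬜🟫🟩🟦🟩🟦
⬛⬛⬛❓⬜🟫🟫⬛🟩🟫🟩🟫
⬛⬛⬛❓🟩🟩🟩🟩🟩🟩🟩❓
⬛⬛⬛❓🟩🟫🔴⬜🟩🟫🟫❓
⬛⬛⬛❓🟦⬜🟫🟩⬛🟩🟩❓
⬛⬛⬛❓⬜🟩⬛🟫⬜⬜🟩❓
⬛⬛⬛❓❓❓❓❓❓❓❓❓
⬛⬛⬛❓❓❓❓❓❓❓❓❓
⬛⬛⬛❓❓❓❓❓❓❓❓❓

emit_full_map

❓❓❓🟩🟩🟫🟫🟦
❓❓🟩⬜⬜🟩⬜🟫
❓❓🟩🟩🟩🟫🟦🟩
❓❓🟩⬛🟩🟫⬛🟫
❓❓⬜🟫🟩🟦🟩🟦
⬜🟫🟫⬛🟩🟫🟩🟫
🟩🟩🟩🟩🟩🟩🟩❓
🟩🟫🔴⬜🟩🟫🟫❓
🟦⬜🟫🟩⬛🟩🟩❓
⬜🟩⬛🟫⬜⬜🟩❓

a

⬛⬛⬛⬛❓❓❓🟩⬜⬜🟩⬜
⬛⬛⬛⬛❓❓❓🟩🟩🟩🟫🟦
⬛⬛⬛⬛❓❓❓🟩⬛🟩🟫⬛
⬛⬛⬛⬛❓❓❓⬜🟫🟩🟦🟩
⬛⬛⬛⬛🟩⬜🟫🟫⬛🟩🟫🟩
⬛⬛⬛⬛⬜🟩🟩🟩🟩🟩🟩🟩
⬛⬛⬛⬛🟦🟩🔴⬜⬜🟩🟫🟫
⬛⬛⬛⬛⬜🟦⬜🟫🟩⬛🟩🟩
⬛⬛⬛⬛🟩⬜🟩⬛🟫⬜⬜🟩
⬛⬛⬛⬛❓❓❓❓❓❓❓❓
⬛⬛⬛⬛❓❓❓❓❓❓❓❓
⬛⬛⬛⬛❓❓❓❓❓❓❓❓

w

⬛⬛⬛⬛❓❓❓❓🟩🟩🟫🟫
⬛⬛⬛⬛❓❓❓🟩⬜⬜🟩⬜
⬛⬛⬛⬛❓❓❓🟩🟩🟩🟫🟦
⬛⬛⬛⬛❓❓❓🟩⬛🟩🟫⬛
⬛⬛⬛⬛⬛🟩🟫⬜🟫🟩🟦🟩
⬛⬛⬛⬛🟩⬜🟫🟫⬛🟩🟫🟩
⬛⬛⬛⬛⬜🟩🔴🟩🟩🟩🟩🟩
⬛⬛⬛⬛🟦🟩🟫⬜⬜🟩🟫🟫
⬛⬛⬛⬛⬜🟦⬜🟫🟩⬛🟩🟩
⬛⬛⬛⬛🟩⬜🟩⬛🟫⬜⬜🟩
⬛⬛⬛⬛❓❓❓❓❓❓❓❓
⬛⬛⬛⬛❓❓❓❓❓❓❓❓

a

⬛⬛⬛⬛⬛❓❓❓❓🟩🟩🟫
⬛⬛⬛⬛⬛❓❓❓🟩⬜⬜🟩
⬛⬛⬛⬛⬛❓❓❓🟩🟩🟩🟫
⬛⬛⬛⬛⬛❓❓❓🟩⬛🟩🟫
⬛⬛⬛⬛⬛⬛🟩🟫⬜🟫🟩🟦
⬛⬛⬛⬛⬛🟩⬜🟫🟫⬛🟩🟫
⬛⬛⬛⬛⬛⬜🔴🟩🟩🟩🟩🟩
⬛⬛⬛⬛⬛🟦🟩🟫⬜⬜🟩🟫
⬛⬛⬛⬛⬛⬜🟦⬜🟫🟩⬛🟩
⬛⬛⬛⬛⬛🟩⬜🟩⬛🟫⬜⬜
⬛⬛⬛⬛⬛❓❓❓❓❓❓❓
⬛⬛⬛⬛⬛❓❓❓❓❓❓❓

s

⬛⬛⬛⬛⬛❓❓❓🟩⬜⬜🟩
⬛⬛⬛⬛⬛❓❓❓🟩🟩🟩🟫
⬛⬛⬛⬛⬛❓❓❓🟩⬛🟩🟫
⬛⬛⬛⬛⬛⬛🟩🟫⬜🟫🟩🟦
⬛⬛⬛⬛⬛🟩⬜🟫🟫⬛🟩🟫
⬛⬛⬛⬛⬛⬜🟩🟩🟩🟩🟩🟩
⬛⬛⬛⬛⬛🟦🔴🟫⬜⬜🟩🟫
⬛⬛⬛⬛⬛⬜🟦⬜🟫🟩⬛🟩
⬛⬛⬛⬛⬛🟩⬜🟩⬛🟫⬜⬜
⬛⬛⬛⬛⬛❓❓❓❓❓❓❓
⬛⬛⬛⬛⬛❓❓❓❓❓❓❓
⬛⬛⬛⬛⬛❓❓❓❓❓❓❓

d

⬛⬛⬛⬛❓❓❓🟩⬜⬜🟩⬜
⬛⬛⬛⬛❓❓❓🟩🟩🟩🟫🟦
⬛⬛⬛⬛❓❓❓🟩⬛🟩🟫⬛
⬛⬛⬛⬛⬛🟩🟫⬜🟫🟩🟦🟩
⬛⬛⬛⬛🟩⬜🟫🟫⬛🟩🟫🟩
⬛⬛⬛⬛⬜🟩🟩🟩🟩🟩🟩🟩
⬛⬛⬛⬛🟦🟩🔴⬜⬜🟩🟫🟫
⬛⬛⬛⬛⬜🟦⬜🟫🟩⬛🟩🟩
⬛⬛⬛⬛🟩⬜🟩⬛🟫⬜⬜🟩
⬛⬛⬛⬛❓❓❓❓❓❓❓❓
⬛⬛⬛⬛❓❓❓❓❓❓❓❓
⬛⬛⬛⬛❓❓❓❓❓❓❓❓

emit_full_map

❓❓❓❓🟩🟩🟫🟫🟦
❓❓❓🟩⬜⬜🟩⬜🟫
❓❓❓🟩🟩🟩🟫🟦🟩
❓❓❓🟩⬛🟩🟫⬛🟫
⬛🟩🟫⬜🟫🟩🟦🟩🟦
🟩⬜🟫🟫⬛🟩🟫🟩🟫
⬜🟩🟩🟩🟩🟩🟩🟩❓
🟦🟩🔴⬜⬜🟩🟫🟫❓
⬜🟦⬜🟫🟩⬛🟩🟩❓
🟩⬜🟩⬛🟫⬜⬜🟩❓

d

⬛⬛⬛❓❓❓🟩⬜⬜🟩⬜🟫
⬛⬛⬛❓❓❓🟩🟩🟩🟫🟦🟩
⬛⬛⬛❓❓❓🟩⬛🟩🟫⬛🟫
⬛⬛⬛⬛🟩🟫⬜🟫🟩🟦🟩🟦
⬛⬛⬛🟩⬜🟫🟫⬛🟩🟫🟩🟫
⬛⬛⬛⬜🟩🟩🟩🟩🟩🟩🟩❓
⬛⬛⬛🟦🟩🟫🔴⬜🟩🟫🟫❓
⬛⬛⬛⬜🟦⬜🟫🟩⬛🟩🟩❓
⬛⬛⬛🟩⬜🟩⬛🟫⬜⬜🟩❓
⬛⬛⬛❓❓❓❓❓❓❓❓❓
⬛⬛⬛❓❓❓❓❓❓❓❓❓
⬛⬛⬛❓❓❓❓❓❓❓❓❓

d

⬛⬛❓❓❓🟩⬜⬜🟩⬜🟫❓
⬛⬛❓❓❓🟩🟩🟩🟫🟦🟩❓
⬛⬛❓❓❓🟩⬛🟩🟫⬛🟫❓
⬛⬛⬛🟩🟫⬜🟫🟩🟦🟩🟦❓
⬛⬛🟩⬜🟫🟫⬛🟩🟫🟩🟫❓
⬛⬛⬜🟩🟩🟩🟩🟩🟩🟩❓❓
⬛⬛🟦🟩🟫⬜🔴🟩🟫🟫❓❓
⬛⬛⬜🟦⬜🟫🟩⬛🟩🟩❓❓
⬛⬛🟩⬜🟩⬛🟫⬜⬜🟩❓❓
⬛⬛❓❓❓❓❓❓❓❓❓❓
⬛⬛❓❓❓❓❓❓❓❓❓❓
⬛⬛❓❓❓❓❓❓❓❓❓❓

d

⬛❓❓❓🟩⬜⬜🟩⬜🟫❓❓
⬛❓❓❓🟩🟩🟩🟫🟦🟩❓❓
⬛❓❓❓🟩⬛🟩🟫⬛🟫❓❓
⬛⬛🟩🟫⬜🟫🟩🟦🟩🟦❓❓
⬛🟩⬜🟫🟫⬛🟩🟫🟩🟫❓❓
⬛⬜🟩🟩🟩🟩🟩🟩🟩❓❓❓
⬛🟦🟩🟫⬜⬜🔴🟫🟫❓❓❓
⬛⬜🟦⬜🟫🟩⬛🟩🟩❓❓❓
⬛🟩⬜🟩⬛🟫⬜⬜🟩❓❓❓
⬛❓❓❓❓❓❓❓❓❓❓❓
⬛❓❓❓❓❓❓❓❓❓❓❓
⬛❓❓❓❓❓❓❓❓❓❓❓

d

❓❓❓🟩⬜⬜🟩⬜🟫❓❓❓
❓❓❓🟩🟩🟩🟫🟦🟩❓❓❓
❓❓❓🟩⬛🟩🟫⬛🟫❓❓❓
⬛🟩🟫⬜🟫🟩🟦🟩🟦❓❓❓
🟩⬜🟫🟫⬛🟩🟫🟩🟫❓❓❓
⬜🟩🟩🟩🟩🟩🟩🟩🟫❓❓❓
🟦🟩🟫⬜⬜🟩🔴🟫🟩❓❓❓
⬜🟦⬜🟫🟩⬛🟩🟩⬜❓❓❓
🟩⬜🟩⬛🟫⬜⬜🟩🟩❓❓❓
❓❓❓❓❓❓❓❓❓❓❓❓
❓❓❓❓❓❓❓❓❓❓❓❓
❓❓❓❓❓❓❓❓❓❓❓❓

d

❓❓🟩⬜⬜🟩⬜🟫❓❓❓❓
❓❓🟩🟩🟩🟫🟦🟩❓❓❓❓
❓❓🟩⬛🟩🟫⬛🟫❓❓❓❓
🟩🟫⬜🟫🟩🟦🟩🟦❓❓❓❓
⬜🟫🟫⬛🟩🟫🟩🟫⬜❓❓❓
🟩🟩🟩🟩🟩🟩🟩🟫⬛❓❓❓
🟩🟫⬜⬜🟩🟫🔴🟩⬜❓❓❓
🟦⬜🟫🟩⬛🟩🟩⬜🟫❓❓❓
⬜🟩⬛🟫⬜⬜🟩🟩⬜❓❓❓
❓❓❓❓❓❓❓❓❓❓❓❓
❓❓❓❓❓❓❓❓❓❓❓❓
❓❓❓❓❓❓❓❓❓❓❓❓

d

❓🟩⬜⬜🟩⬜🟫❓❓❓❓❓
❓🟩🟩🟩🟫🟦🟩❓❓❓❓❓
❓🟩⬛🟩🟫⬛🟫❓❓❓❓❓
🟫⬜🟫🟩🟦🟩🟦❓❓❓❓❓
🟫🟫⬛🟩🟫🟩🟫⬜🟫❓❓❓
🟩🟩🟩🟩🟩🟩🟫⬛⬜❓❓❓
🟫⬜⬜🟩🟫🟫🔴⬜🟩❓❓❓
⬜🟫🟩⬛🟩🟩⬜🟫⬜❓❓❓
🟩⬛🟫⬜⬜🟩🟩⬜🟩❓❓❓
❓❓❓❓❓❓❓❓❓❓❓❓
❓❓❓❓❓❓❓❓❓❓❓❓
❓❓❓❓❓❓❓❓❓❓❓❓

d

🟩⬜⬜🟩⬜🟫❓❓❓❓❓❓
🟩🟩🟩🟫🟦🟩❓❓❓❓❓❓
🟩⬛🟩🟫⬛🟫❓❓❓❓❓❓
⬜🟫🟩🟦🟩🟦❓❓❓❓❓❓
🟫⬛🟩🟫🟩🟫⬜🟫🟩❓❓❓
🟩🟩🟩🟩🟩🟫⬛⬜🟩❓❓❓
⬜⬜🟩🟫🟫🟩🔴🟩🟩❓❓❓
🟫🟩⬛🟩🟩⬜🟫⬜🟫❓❓❓
⬛🟫⬜⬜🟩🟩⬜🟩🟩❓❓❓
❓❓❓❓❓❓❓❓❓❓❓❓
❓❓❓❓❓❓❓❓❓❓❓❓
❓❓❓❓❓❓❓❓❓❓❓❓

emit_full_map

❓❓❓❓🟩🟩🟫🟫🟦❓❓❓
❓❓❓🟩⬜⬜🟩⬜🟫❓❓❓
❓❓❓🟩🟩🟩🟫🟦🟩❓❓❓
❓❓❓🟩⬛🟩🟫⬛🟫❓❓❓
⬛🟩🟫⬜🟫🟩🟦🟩🟦❓❓❓
🟩⬜🟫🟫⬛🟩🟫🟩🟫⬜🟫🟩
⬜🟩🟩🟩🟩🟩🟩🟩🟫⬛⬜🟩
🟦🟩🟫⬜⬜🟩🟫🟫🟩🔴🟩🟩
⬜🟦⬜🟫🟩⬛🟩🟩⬜🟫⬜🟫
🟩⬜🟩⬛🟫⬜⬜🟩🟩⬜🟩🟩

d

⬜⬜🟩⬜🟫❓❓❓❓❓❓❓
🟩🟩🟫🟦🟩❓❓❓❓❓❓❓
⬛🟩🟫⬛🟫❓❓❓❓❓❓❓
🟫🟩🟦🟩🟦❓❓❓❓❓❓❓
⬛🟩🟫🟩🟫⬜🟫🟩🟩❓❓❓
🟩🟩🟩🟩🟫⬛⬜🟩⬜❓❓❓
⬜🟩🟫🟫🟩⬜🔴🟩🟫❓❓❓
🟩⬛🟩🟩⬜🟫⬜🟫🟦❓❓❓
🟫⬜⬜🟩🟩⬜🟩🟩⬛❓❓❓
❓❓❓❓❓❓❓❓❓❓❓❓
❓❓❓❓❓❓❓❓❓❓❓❓
❓❓❓❓❓❓❓❓❓❓❓❓

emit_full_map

❓❓❓❓🟩🟩🟫🟫🟦❓❓❓❓
❓❓❓🟩⬜⬜🟩⬜🟫❓❓❓❓
❓❓❓🟩🟩🟩🟫🟦🟩❓❓❓❓
❓❓❓🟩⬛🟩🟫⬛🟫❓❓❓❓
⬛🟩🟫⬜🟫🟩🟦🟩🟦❓❓❓❓
🟩⬜🟫🟫⬛🟩🟫🟩🟫⬜🟫🟩🟩
⬜🟩🟩🟩🟩🟩🟩🟩🟫⬛⬜🟩⬜
🟦🟩🟫⬜⬜🟩🟫🟫🟩⬜🔴🟩🟫
⬜🟦⬜🟫🟩⬛🟩🟩⬜🟫⬜🟫🟦
🟩⬜🟩⬛🟫⬜⬜🟩🟩⬜🟩🟩⬛
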